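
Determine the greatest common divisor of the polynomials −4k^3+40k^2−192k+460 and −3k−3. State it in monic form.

Repeated division with remainder:
  −4k^3+40k^2−192k+460 = ((4/3)k^2−(44/3)k+236/3)(−3k−3) + (696)
  −3k−3 = (−(1/232)k−1/232)(696) + (0)
The last nonzero remainder is the constant 696, so the polynomials are coprime and gcd = 1.

1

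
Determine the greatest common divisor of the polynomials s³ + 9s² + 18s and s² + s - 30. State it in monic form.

Repeated division with remainder:
  s³ + 9s² + 18s = (s + 8)(s² + s - 30) + (40s + 240)
  s² + s - 30 = ((1/40)s - 1/8)(40s + 240) + (0)
Last nonzero remainder: 40s + 240. Dividing through by 40 gives the monic gcd s + 6.

s + 6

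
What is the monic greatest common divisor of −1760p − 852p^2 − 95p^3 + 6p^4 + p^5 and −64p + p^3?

8p + p^2

Apply the Euclidean algorithm:
  p^5 + 6p^4 − 95p^3 − 852p^2 − 1760p = (p^2 + 6p − 31)(p^3 − 64p) + (−468p^2 − 3744p)
  p^3 − 64p = (−(1/468)p + 2/117)(−468p^2 − 3744p) + (0)
Last nonzero remainder: −468p^2 − 3744p. Dividing through by −468 gives the monic gcd p^2 + 8p.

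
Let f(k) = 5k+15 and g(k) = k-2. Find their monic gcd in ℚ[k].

Repeated division with remainder:
  5k+15 = (5)(k-2) + (25)
  k-2 = ((1/25)k-2/25)(25) + (0)
The last nonzero remainder is the constant 25, so the polynomials are coprime and gcd = 1.

1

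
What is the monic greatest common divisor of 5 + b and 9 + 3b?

1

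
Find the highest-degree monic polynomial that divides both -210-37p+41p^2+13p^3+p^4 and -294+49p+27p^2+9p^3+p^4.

Euclidean algorithm in ℚ[p]:
  p^4+13p^3+41p^2-37p-210 = (p^4+9p^3+27p^2+49p-294) + (4p^3+14p^2-86p+84)
  p^4+9p^3+27p^2+49p-294 = ((1/4)p+11/8)(4p^3+14p^2-86p+84) + ((117/4)p^2+(585/4)p-819/2)
  4p^3+14p^2-86p+84 = ((16/117)p-8/39)((117/4)p^2+(585/4)p-819/2) + (0)
Last nonzero remainder: (117/4)p^2+(585/4)p-819/2. Dividing through by 117/4 gives the monic gcd p^2+5p-14.

-14+5p+p^2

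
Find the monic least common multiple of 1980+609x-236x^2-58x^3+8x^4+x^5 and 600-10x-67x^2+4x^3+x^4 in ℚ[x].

19800+8070x-1751x^2-816x^3+22x^4+18x^5+x^6

Euclidean algorithm in ℚ[x]:
  x^5+8x^4-58x^3-236x^2+609x+1980 = (x+4)(x^4+4x^3-67x^2-10x+600) + (-7x^3+42x^2+49x-420)
  x^4+4x^3-67x^2-10x+600 = (-(1/7)x-10/7)(-7x^3+42x^2+49x-420) + (0)
Last nonzero remainder: -7x^3+42x^2+49x-420. Dividing through by -7 gives the monic gcd x^3-6x^2-7x+60.
Then lcm(f, g) = f·g / gcd(f, g); expanding and making the result monic gives the answer.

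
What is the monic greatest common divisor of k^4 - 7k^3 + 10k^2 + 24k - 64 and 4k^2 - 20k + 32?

Apply the Euclidean algorithm:
  k^4 - 7k^3 + 10k^2 + 24k - 64 = ((1/4)k^2 - (1/2)k - 2)(4k^2 - 20k + 32) + (0)
Last nonzero remainder: 4k^2 - 20k + 32. Dividing through by 4 gives the monic gcd k^2 - 5k + 8.

k^2 - 5k + 8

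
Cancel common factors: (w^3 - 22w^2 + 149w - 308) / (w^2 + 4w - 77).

(w^2 - 15w + 44)/(w + 11)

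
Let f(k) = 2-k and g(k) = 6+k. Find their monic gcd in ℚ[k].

1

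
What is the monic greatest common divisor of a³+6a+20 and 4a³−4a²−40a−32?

a+2

Euclidean algorithm in ℚ[a]:
  a³+6a+20 = (1/4)(4a³−4a²−40a−32) + (a²+16a+28)
  4a³−4a²−40a−32 = (4a−68)(a²+16a+28) + (936a+1872)
  a²+16a+28 = ((1/936)a+7/468)(936a+1872) + (0)
Last nonzero remainder: 936a+1872. Dividing through by 936 gives the monic gcd a+2.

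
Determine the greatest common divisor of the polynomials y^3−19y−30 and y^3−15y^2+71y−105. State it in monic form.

y−5

Repeated division with remainder:
  y^3−19y−30 = (y^3−15y^2+71y−105) + (15y^2−90y+75)
  y^3−15y^2+71y−105 = ((1/15)y−3/5)(15y^2−90y+75) + (12y−60)
  15y^2−90y+75 = ((5/4)y−5/4)(12y−60) + (0)
Last nonzero remainder: 12y−60. Dividing through by 12 gives the monic gcd y−5.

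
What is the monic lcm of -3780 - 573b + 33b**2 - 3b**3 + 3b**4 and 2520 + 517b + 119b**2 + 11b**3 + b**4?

-70560 - 22036b - 2363b**2 - 148b**3 + 58b**4 + 8b**5 + b**6

Euclidean algorithm in ℚ[b]:
  3b**4 - 3b**3 + 33b**2 - 573b - 3780 = (3)(b**4 + 11b**3 + 119b**2 + 517b + 2520) + (-36b**3 - 324b**2 - 2124b - 11340)
  b**4 + 11b**3 + 119b**2 + 517b + 2520 = (-(1/36)b - 1/18)(-36b**3 - 324b**2 - 2124b - 11340) + (42b**2 + 84b + 1890)
  -36b**3 - 324b**2 - 2124b - 11340 = (-(6/7)b - 6)(42b**2 + 84b + 1890) + (0)
Last nonzero remainder: 42b**2 + 84b + 1890. Dividing through by 42 gives the monic gcd b**2 + 2b + 45.
Then lcm(f, g) = f·g / gcd(f, g); expanding and making the result monic gives the answer.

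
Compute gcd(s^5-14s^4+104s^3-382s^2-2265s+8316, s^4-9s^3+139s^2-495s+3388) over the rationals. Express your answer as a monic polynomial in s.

s^2-6s+77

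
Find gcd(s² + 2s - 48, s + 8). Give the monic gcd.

s + 8

By polynomial division,
  s² + 2s - 48 = (s - 6)(s + 8) + (0)
The last nonzero remainder s + 8 is already monic.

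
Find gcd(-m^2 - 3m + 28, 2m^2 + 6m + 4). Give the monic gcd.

1

By polynomial division,
  -m^2 - 3m + 28 = (-1/2)(2m^2 + 6m + 4) + (30)
  2m^2 + 6m + 4 = ((1/15)m^2 + (1/5)m + 2/15)(30) + (0)
The last nonzero remainder is the constant 30, so the polynomials are coprime and gcd = 1.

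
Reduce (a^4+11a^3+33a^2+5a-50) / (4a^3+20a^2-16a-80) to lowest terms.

Euclidean algorithm in ℚ[a]:
  a^4+11a^3+33a^2+5a-50 = ((1/4)a+3/2)(4a^3+20a^2-16a-80) + (7a^2+49a+70)
  4a^3+20a^2-16a-80 = ((4/7)a-8/7)(7a^2+49a+70) + (0)
Last nonzero remainder: 7a^2+49a+70. Dividing through by 7 gives the monic gcd a^2+7a+10.
Cancel a^2+7a+10 from numerator and denominator to get the reduced form.

(a^2+4a-5)/(4a-8)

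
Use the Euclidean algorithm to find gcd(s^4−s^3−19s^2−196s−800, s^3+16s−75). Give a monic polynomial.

s^2+3s+25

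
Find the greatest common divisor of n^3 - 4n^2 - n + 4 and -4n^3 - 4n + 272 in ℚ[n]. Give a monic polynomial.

n - 4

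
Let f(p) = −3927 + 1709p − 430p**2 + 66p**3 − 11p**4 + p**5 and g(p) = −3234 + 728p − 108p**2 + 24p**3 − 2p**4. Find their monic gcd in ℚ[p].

−231 + 19p − 5p**2 + p**3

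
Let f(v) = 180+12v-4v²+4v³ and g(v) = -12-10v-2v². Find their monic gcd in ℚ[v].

3+v

Repeated division with remainder:
  4v³-4v²+12v+180 = (-2v+12)(-2v²-10v-12) + (108v+324)
  -2v²-10v-12 = (-(1/54)v-1/27)(108v+324) + (0)
Last nonzero remainder: 108v+324. Dividing through by 108 gives the monic gcd v+3.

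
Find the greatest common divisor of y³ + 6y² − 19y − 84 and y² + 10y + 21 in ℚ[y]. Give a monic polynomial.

By polynomial division,
  y³ + 6y² − 19y − 84 = (y − 4)(y² + 10y + 21) + (0)
The last nonzero remainder y² + 10y + 21 is already monic.

y² + 10y + 21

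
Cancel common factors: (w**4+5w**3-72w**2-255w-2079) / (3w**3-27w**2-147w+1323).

(w**3+14w**2+54w+231)/(3w**2-147)

Apply the Euclidean algorithm:
  w**4+5w**3-72w**2-255w-2079 = ((1/3)w+14/3)(3w**3-27w**2-147w+1323) + (103w**2-10w-8253)
  3w**3-27w**2-147w+1323 = ((3/103)w-2751/10609)(103w**2-10w-8253) + ((963144/10609)w-8668296/10609)
  103w**2-10w-8253 = ((1092727/963144)w+1389779/137592)((963144/10609)w-8668296/10609) + (0)
Last nonzero remainder: (963144/10609)w-8668296/10609. Dividing through by 963144/10609 gives the monic gcd w-9.
Cancel w-9 from numerator and denominator to get the reduced form.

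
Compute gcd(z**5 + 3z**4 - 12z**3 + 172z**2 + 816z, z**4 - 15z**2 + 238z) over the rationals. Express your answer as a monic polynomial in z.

z**3 - 7z**2 + 34z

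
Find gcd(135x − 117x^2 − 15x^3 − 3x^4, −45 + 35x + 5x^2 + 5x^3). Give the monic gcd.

−1 + x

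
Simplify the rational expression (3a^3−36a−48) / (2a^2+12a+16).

(3a^2−6a−24)/(2a+8)

Apply the Euclidean algorithm:
  3a^3−36a−48 = ((3/2)a−9)(2a^2+12a+16) + (48a+96)
  2a^2+12a+16 = ((1/24)a+1/6)(48a+96) + (0)
Last nonzero remainder: 48a+96. Dividing through by 48 gives the monic gcd a+2.
Cancel a+2 from numerator and denominator to get the reduced form.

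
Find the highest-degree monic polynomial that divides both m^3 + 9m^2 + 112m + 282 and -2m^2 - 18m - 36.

m + 3

By polynomial division,
  m^3 + 9m^2 + 112m + 282 = (-(1/2)m)(-2m^2 - 18m - 36) + (94m + 282)
  -2m^2 - 18m - 36 = (-(1/47)m - 6/47)(94m + 282) + (0)
Last nonzero remainder: 94m + 282. Dividing through by 94 gives the monic gcd m + 3.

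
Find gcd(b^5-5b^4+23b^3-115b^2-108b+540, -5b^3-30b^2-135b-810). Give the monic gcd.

Apply the Euclidean algorithm:
  b^5-5b^4+23b^3-115b^2-108b+540 = (-(1/5)b^2+(11/5)b-62/5)(-5b^3-30b^2-135b-810) + (-352b^2-9504)
  -5b^3-30b^2-135b-810 = ((5/352)b+15/176)(-352b^2-9504) + (0)
Last nonzero remainder: -352b^2-9504. Dividing through by -352 gives the monic gcd b^2+27.

b^2+27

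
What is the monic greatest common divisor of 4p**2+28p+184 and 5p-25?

1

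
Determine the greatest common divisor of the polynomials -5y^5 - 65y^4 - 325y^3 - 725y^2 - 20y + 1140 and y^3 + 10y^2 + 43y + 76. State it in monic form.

y^2 + 6y + 19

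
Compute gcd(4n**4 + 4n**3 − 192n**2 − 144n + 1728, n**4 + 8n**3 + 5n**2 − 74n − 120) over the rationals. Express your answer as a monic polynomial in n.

n**2 + n − 12

By polynomial division,
  4n**4 + 4n**3 − 192n**2 − 144n + 1728 = (4)(n**4 + 8n**3 + 5n**2 − 74n − 120) + (−28n**3 − 212n**2 + 152n + 2208)
  n**4 + 8n**3 + 5n**2 − 74n − 120 = (−(1/28)n − 3/196)(−28n**3 − 212n**2 + 152n + 2208) + ((352/49)n**2 + (352/49)n − 4224/49)
  −28n**3 − 212n**2 + 152n + 2208 = (−(343/88)n − 1127/44)((352/49)n**2 + (352/49)n − 4224/49) + (0)
Last nonzero remainder: (352/49)n**2 + (352/49)n − 4224/49. Dividing through by 352/49 gives the monic gcd n**2 + n − 12.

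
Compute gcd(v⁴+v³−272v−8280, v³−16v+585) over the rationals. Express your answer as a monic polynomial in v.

By polynomial division,
  v⁴+v³−272v−8280 = (v+1)(v³−16v+585) + (16v²−841v−8865)
  v³−16v+585 = ((1/16)v+841/256)(16v²−841v−8865) + ((845025/256)v+7605225/256)
  16v²−841v−8865 = ((4096/845025)v−50432/169005)((845025/256)v+7605225/256) + (0)
Last nonzero remainder: (845025/256)v+7605225/256. Dividing through by 845025/256 gives the monic gcd v+9.

v+9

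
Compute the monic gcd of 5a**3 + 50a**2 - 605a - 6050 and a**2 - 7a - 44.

a - 11

By polynomial division,
  5a**3 + 50a**2 - 605a - 6050 = (5a + 85)(a**2 - 7a - 44) + (210a - 2310)
  a**2 - 7a - 44 = ((1/210)a + 2/105)(210a - 2310) + (0)
Last nonzero remainder: 210a - 2310. Dividing through by 210 gives the monic gcd a - 11.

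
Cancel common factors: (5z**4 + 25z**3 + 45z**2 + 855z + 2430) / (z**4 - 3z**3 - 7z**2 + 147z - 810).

(5z + 15)/(z - 5)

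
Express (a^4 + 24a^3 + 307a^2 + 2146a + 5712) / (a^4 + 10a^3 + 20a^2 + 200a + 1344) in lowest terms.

Apply the Euclidean algorithm:
  a^4 + 24a^3 + 307a^2 + 2146a + 5712 = (a^4 + 10a^3 + 20a^2 + 200a + 1344) + (14a^3 + 287a^2 + 1946a + 4368)
  a^4 + 10a^3 + 20a^2 + 200a + 1344 = ((1/14)a − 3/4)(14a^3 + 287a^2 + 1946a + 4368) + ((385/4)a^2 + (2695/2)a + 4620)
  14a^3 + 287a^2 + 1946a + 4368 = ((8/55)a + 52/55)((385/4)a^2 + (2695/2)a + 4620) + (0)
Last nonzero remainder: (385/4)a^2 + (2695/2)a + 4620. Dividing through by 385/4 gives the monic gcd a^2 + 14a + 48.
Cancel a^2 + 14a + 48 from numerator and denominator to get the reduced form.

(a^2 + 10a + 119)/(a^2 − 4a + 28)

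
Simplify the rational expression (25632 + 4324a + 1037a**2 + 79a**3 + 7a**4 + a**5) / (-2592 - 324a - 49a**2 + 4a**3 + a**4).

(89 - 6a + a**2)/(-9 + a)

Apply the Euclidean algorithm:
  a**5 + 7a**4 + 79a**3 + 1037a**2 + 4324a + 25632 = (a + 3)(a**4 + 4a**3 - 49a**2 - 324a - 2592) + (116a**3 + 1508a**2 + 7888a + 33408)
  a**4 + 4a**3 - 49a**2 - 324a - 2592 = ((1/116)a - 9/116)(116a**3 + 1508a**2 + 7888a + 33408) + (0)
Last nonzero remainder: 116a**3 + 1508a**2 + 7888a + 33408. Dividing through by 116 gives the monic gcd a**3 + 13a**2 + 68a + 288.
Cancel a**3 + 13a**2 + 68a + 288 from numerator and denominator to get the reduced form.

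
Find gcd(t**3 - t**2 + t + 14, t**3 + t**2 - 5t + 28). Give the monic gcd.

t**2 - 3t + 7

Repeated division with remainder:
  t**3 - t**2 + t + 14 = (t**3 + t**2 - 5t + 28) + (-2t**2 + 6t - 14)
  t**3 + t**2 - 5t + 28 = (-(1/2)t - 2)(-2t**2 + 6t - 14) + (0)
Last nonzero remainder: -2t**2 + 6t - 14. Dividing through by -2 gives the monic gcd t**2 - 3t + 7.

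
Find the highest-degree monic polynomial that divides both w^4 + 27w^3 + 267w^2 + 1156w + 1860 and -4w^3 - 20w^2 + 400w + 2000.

w + 10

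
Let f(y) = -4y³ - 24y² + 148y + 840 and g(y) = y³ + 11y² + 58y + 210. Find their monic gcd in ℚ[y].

y + 7

Euclidean algorithm in ℚ[y]:
  -4y³ - 24y² + 148y + 840 = (-4)(y³ + 11y² + 58y + 210) + (20y² + 380y + 1680)
  y³ + 11y² + 58y + 210 = ((1/20)y - 2/5)(20y² + 380y + 1680) + (126y + 882)
  20y² + 380y + 1680 = ((10/63)y + 40/21)(126y + 882) + (0)
Last nonzero remainder: 126y + 882. Dividing through by 126 gives the monic gcd y + 7.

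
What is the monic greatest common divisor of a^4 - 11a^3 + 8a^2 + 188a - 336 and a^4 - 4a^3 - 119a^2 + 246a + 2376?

Euclidean algorithm in ℚ[a]:
  a^4 - 11a^3 + 8a^2 + 188a - 336 = (a^4 - 4a^3 - 119a^2 + 246a + 2376) + (-7a^3 + 127a^2 - 58a - 2712)
  a^4 - 4a^3 - 119a^2 + 246a + 2376 = (-(1/7)a - 99/49)(-7a^3 + 127a^2 - 58a - 2712) + ((6336/49)a^2 - (12672/49)a - 152064/49)
  -7a^3 + 127a^2 - 58a - 2712 = (-(343/6336)a + 5537/6336)((6336/49)a^2 - (12672/49)a - 152064/49) + (0)
Last nonzero remainder: (6336/49)a^2 - (12672/49)a - 152064/49. Dividing through by 6336/49 gives the monic gcd a^2 - 2a - 24.

a^2 - 2a - 24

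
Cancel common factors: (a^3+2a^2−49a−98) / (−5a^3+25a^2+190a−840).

(−a^2−9a−14)/(5a^2+10a−120)

Apply the Euclidean algorithm:
  a^3+2a^2−49a−98 = (−1/5)(−5a^3+25a^2+190a−840) + (7a^2−11a−266)
  −5a^3+25a^2+190a−840 = (−(5/7)a+120/49)(7a^2−11a−266) + ((1320/49)a−1320/7)
  7a^2−11a−266 = ((343/1320)a+931/660)((1320/49)a−1320/7) + (0)
Last nonzero remainder: (1320/49)a−1320/7. Dividing through by 1320/49 gives the monic gcd a−7.
Cancel a−7 from numerator and denominator to get the reduced form.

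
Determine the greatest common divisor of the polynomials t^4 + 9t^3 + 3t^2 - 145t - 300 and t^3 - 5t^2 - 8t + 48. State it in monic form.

Apply the Euclidean algorithm:
  t^4 + 9t^3 + 3t^2 - 145t - 300 = (t + 14)(t^3 - 5t^2 - 8t + 48) + (81t^2 - 81t - 972)
  t^3 - 5t^2 - 8t + 48 = ((1/81)t - 4/81)(81t^2 - 81t - 972) + (0)
Last nonzero remainder: 81t^2 - 81t - 972. Dividing through by 81 gives the monic gcd t^2 - t - 12.

t^2 - t - 12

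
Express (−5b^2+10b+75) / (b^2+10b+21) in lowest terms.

Repeated division with remainder:
  −5b^2+10b+75 = (−5)(b^2+10b+21) + (60b+180)
  b^2+10b+21 = ((1/60)b+7/60)(60b+180) + (0)
Last nonzero remainder: 60b+180. Dividing through by 60 gives the monic gcd b+3.
Cancel b+3 from numerator and denominator to get the reduced form.

(−5b+25)/(b+7)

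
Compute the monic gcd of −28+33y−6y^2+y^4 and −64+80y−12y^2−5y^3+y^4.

Apply the Euclidean algorithm:
  y^4−6y^2+33y−28 = (y^4−5y^3−12y^2+80y−64) + (5y^3+6y^2−47y+36)
  y^4−5y^3−12y^2+80y−64 = ((1/5)y−31/25)(5y^3+6y^2−47y+36) + ((121/25)y^2+(363/25)y−484/25)
  5y^3+6y^2−47y+36 = ((125/121)y−225/121)((121/25)y^2+(363/25)y−484/25) + (0)
Last nonzero remainder: (121/25)y^2+(363/25)y−484/25. Dividing through by 121/25 gives the monic gcd y^2+3y−4.

−4+3y+y^2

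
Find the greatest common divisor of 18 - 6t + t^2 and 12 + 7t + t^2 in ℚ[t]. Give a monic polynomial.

1

By polynomial division,
  t^2 - 6t + 18 = (t^2 + 7t + 12) + (-13t + 6)
  t^2 + 7t + 12 = (-(1/13)t - 97/169)(-13t + 6) + (2610/169)
  -13t + 6 = (-(2197/2610)t + 169/435)(2610/169) + (0)
The last nonzero remainder is the constant 2610/169, so the polynomials are coprime and gcd = 1.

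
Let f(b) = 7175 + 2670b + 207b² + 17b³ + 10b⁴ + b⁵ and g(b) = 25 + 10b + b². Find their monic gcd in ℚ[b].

25 + 10b + b²

Repeated division with remainder:
  b⁵ + 10b⁴ + 17b³ + 207b² + 2670b + 7175 = (b³ − 8b + 287)(b² + 10b + 25) + (0)
The last nonzero remainder b² + 10b + 25 is already monic.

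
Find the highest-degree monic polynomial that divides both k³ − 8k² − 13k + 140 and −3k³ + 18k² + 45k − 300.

Apply the Euclidean algorithm:
  k³ − 8k² − 13k + 140 = (−1/3)(−3k³ + 18k² + 45k − 300) + (−2k² + 2k + 40)
  −3k³ + 18k² + 45k − 300 = ((3/2)k − 15/2)(−2k² + 2k + 40) + (0)
Last nonzero remainder: −2k² + 2k + 40. Dividing through by −2 gives the monic gcd k² − k − 20.

k² − k − 20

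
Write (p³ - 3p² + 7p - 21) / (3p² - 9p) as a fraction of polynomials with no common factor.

Apply the Euclidean algorithm:
  p³ - 3p² + 7p - 21 = ((1/3)p)(3p² - 9p) + (7p - 21)
  3p² - 9p = ((3/7)p)(7p - 21) + (0)
Last nonzero remainder: 7p - 21. Dividing through by 7 gives the monic gcd p - 3.
Cancel p - 3 from numerator and denominator to get the reduced form.

(p² + 7)/(3p)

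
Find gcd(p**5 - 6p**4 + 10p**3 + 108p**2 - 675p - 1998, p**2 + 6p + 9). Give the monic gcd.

p**2 + 6p + 9

By polynomial division,
  p**5 - 6p**4 + 10p**3 + 108p**2 - 675p - 1998 = (p**3 - 12p**2 + 73p - 222)(p**2 + 6p + 9) + (0)
The last nonzero remainder p**2 + 6p + 9 is already monic.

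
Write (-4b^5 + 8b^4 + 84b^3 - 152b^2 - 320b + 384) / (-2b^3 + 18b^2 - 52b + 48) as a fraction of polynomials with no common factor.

(2b^3 + 10b^2 + 4b - 16)/(b - 2)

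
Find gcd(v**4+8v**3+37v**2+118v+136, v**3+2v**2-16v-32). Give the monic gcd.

Apply the Euclidean algorithm:
  v**4+8v**3+37v**2+118v+136 = (v+6)(v**3+2v**2-16v-32) + (41v**2+246v+328)
  v**3+2v**2-16v-32 = ((1/41)v-4/41)(41v**2+246v+328) + (0)
Last nonzero remainder: 41v**2+246v+328. Dividing through by 41 gives the monic gcd v**2+6v+8.

v**2+6v+8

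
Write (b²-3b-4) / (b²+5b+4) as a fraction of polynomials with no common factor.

(b-4)/(b+4)

Apply the Euclidean algorithm:
  b²-3b-4 = (b²+5b+4) + (-8b-8)
  b²+5b+4 = (-(1/8)b-1/2)(-8b-8) + (0)
Last nonzero remainder: -8b-8. Dividing through by -8 gives the monic gcd b+1.
Cancel b+1 from numerator and denominator to get the reduced form.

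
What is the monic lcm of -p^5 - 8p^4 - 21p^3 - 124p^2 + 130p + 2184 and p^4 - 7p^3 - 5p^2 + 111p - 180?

Euclidean algorithm in ℚ[p]:
  -p^5 - 8p^4 - 21p^3 - 124p^2 + 130p + 2184 = (-p - 15)(p^4 - 7p^3 - 5p^2 + 111p - 180) + (-131p^3 - 88p^2 + 1615p - 516)
  p^4 - 7p^3 - 5p^2 + 111p - 180 = (-(1/131)p + 1005/17161)(-131p^3 - 88p^2 + 1615p - 516) + ((214200/17161)p^2 + (214200/17161)p - 2570400/17161)
  -131p^3 - 88p^2 + 1615p - 516 = (-(2248091/214200)p + 737923/214200)((214200/17161)p^2 + (214200/17161)p - 2570400/17161) + (0)
Last nonzero remainder: (214200/17161)p^2 + (214200/17161)p - 2570400/17161. Dividing through by 214200/17161 gives the monic gcd p^2 + p - 12.
Then lcm(f, g) = f·g / gcd(f, g); expanding and making the result monic gives the answer.

p^7 - 28p^5 + 76p^4 - 807p^3 + 716p^2 + 15522p - 32760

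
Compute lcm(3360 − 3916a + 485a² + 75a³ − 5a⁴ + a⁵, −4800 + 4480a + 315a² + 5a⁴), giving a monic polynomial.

26880 − 27968a − 36a² + 1085a³ + 35a⁴ + 3a⁵ + a⁶

Euclidean algorithm in ℚ[a]:
  a⁵ − 5a⁴ + 75a³ + 485a² − 3916a + 3360 = ((1/5)a − 1)(5a⁴ + 315a² + 4480a − 4800) + (12a³ − 96a² + 1524a − 1440)
  5a⁴ + 315a² + 4480a − 4800 = ((5/12)a + 10/3)(12a³ − 96a² + 1524a − 1440) + (0)
Last nonzero remainder: 12a³ − 96a² + 1524a − 1440. Dividing through by 12 gives the monic gcd a³ − 8a² + 127a − 120.
Then lcm(f, g) = f·g / gcd(f, g); expanding and making the result monic gives the answer.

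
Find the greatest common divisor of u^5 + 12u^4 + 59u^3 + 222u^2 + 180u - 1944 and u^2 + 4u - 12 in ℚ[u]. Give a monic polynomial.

u^2 + 4u - 12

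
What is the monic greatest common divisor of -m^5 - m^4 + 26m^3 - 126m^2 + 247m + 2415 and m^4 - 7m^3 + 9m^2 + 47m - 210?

m^2 - 2m - 15

Repeated division with remainder:
  -m^5 - m^4 + 26m^3 - 126m^2 + 247m + 2415 = (-m - 8)(m^4 - 7m^3 + 9m^2 + 47m - 210) + (-21m^3 - 7m^2 + 413m + 735)
  m^4 - 7m^3 + 9m^2 + 47m - 210 = (-(1/21)m + 22/63)(-21m^3 - 7m^2 + 413m + 735) + ((280/9)m^2 - (560/9)m - 1400/3)
  -21m^3 - 7m^2 + 413m + 735 = (-(27/40)m - 63/40)((280/9)m^2 - (560/9)m - 1400/3) + (0)
Last nonzero remainder: (280/9)m^2 - (560/9)m - 1400/3. Dividing through by 280/9 gives the monic gcd m^2 - 2m - 15.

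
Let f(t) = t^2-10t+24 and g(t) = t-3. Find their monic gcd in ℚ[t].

1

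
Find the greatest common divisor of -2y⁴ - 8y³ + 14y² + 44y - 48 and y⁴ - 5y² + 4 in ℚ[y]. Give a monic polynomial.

y² - 3y + 2

Apply the Euclidean algorithm:
  -2y⁴ - 8y³ + 14y² + 44y - 48 = (-2)(y⁴ - 5y² + 4) + (-8y³ + 4y² + 44y - 40)
  y⁴ - 5y² + 4 = (-(1/8)y - 1/16)(-8y³ + 4y² + 44y - 40) + ((3/4)y² - (9/4)y + 3/2)
  -8y³ + 4y² + 44y - 40 = (-(32/3)y - 80/3)((3/4)y² - (9/4)y + 3/2) + (0)
Last nonzero remainder: (3/4)y² - (9/4)y + 3/2. Dividing through by 3/4 gives the monic gcd y² - 3y + 2.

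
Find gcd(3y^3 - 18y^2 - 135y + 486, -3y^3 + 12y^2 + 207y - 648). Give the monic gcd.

y^2 - 12y + 27

Euclidean algorithm in ℚ[y]:
  3y^3 - 18y^2 - 135y + 486 = (-1)(-3y^3 + 12y^2 + 207y - 648) + (-6y^2 + 72y - 162)
  -3y^3 + 12y^2 + 207y - 648 = ((1/2)y + 4)(-6y^2 + 72y - 162) + (0)
Last nonzero remainder: -6y^2 + 72y - 162. Dividing through by -6 gives the monic gcd y^2 - 12y + 27.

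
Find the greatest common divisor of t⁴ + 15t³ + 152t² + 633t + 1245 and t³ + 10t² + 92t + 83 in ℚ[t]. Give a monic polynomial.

By polynomial division,
  t⁴ + 15t³ + 152t² + 633t + 1245 = (t + 5)(t³ + 10t² + 92t + 83) + (10t² + 90t + 830)
  t³ + 10t² + 92t + 83 = ((1/10)t + 1/10)(10t² + 90t + 830) + (0)
Last nonzero remainder: 10t² + 90t + 830. Dividing through by 10 gives the monic gcd t² + 9t + 83.

t² + 9t + 83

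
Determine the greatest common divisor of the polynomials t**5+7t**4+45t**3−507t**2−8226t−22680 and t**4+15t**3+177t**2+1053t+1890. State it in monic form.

Repeated division with remainder:
  t**5+7t**4+45t**3−507t**2−8226t−22680 = (t−8)(t**4+15t**3+177t**2+1053t+1890) + (−12t**3−144t**2−1692t−7560)
  t**4+15t**3+177t**2+1053t+1890 = (−(1/12)t−1/4)(−12t**3−144t**2−1692t−7560) + (0)
Last nonzero remainder: −12t**3−144t**2−1692t−7560. Dividing through by −12 gives the monic gcd t**3+12t**2+141t+630.

t**3+12t**2+141t+630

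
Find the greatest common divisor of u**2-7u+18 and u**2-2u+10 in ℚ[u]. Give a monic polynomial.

Euclidean algorithm in ℚ[u]:
  u**2-7u+18 = (u**2-2u+10) + (-5u+8)
  u**2-2u+10 = (-(1/5)u+2/25)(-5u+8) + (234/25)
  -5u+8 = (-(125/234)u+100/117)(234/25) + (0)
The last nonzero remainder is the constant 234/25, so the polynomials are coprime and gcd = 1.

1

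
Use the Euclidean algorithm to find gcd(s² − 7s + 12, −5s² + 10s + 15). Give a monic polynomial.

s − 3

Repeated division with remainder:
  s² − 7s + 12 = (−1/5)(−5s² + 10s + 15) + (−5s + 15)
  −5s² + 10s + 15 = (s + 1)(−5s + 15) + (0)
Last nonzero remainder: −5s + 15. Dividing through by −5 gives the monic gcd s − 3.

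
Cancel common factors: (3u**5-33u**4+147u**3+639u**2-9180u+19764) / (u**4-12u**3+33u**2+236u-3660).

Repeated division with remainder:
  3u**5-33u**4+147u**3+639u**2-9180u+19764 = (3u+3)(u**4-12u**3+33u**2+236u-3660) + (84u**3-168u**2+1092u+30744)
  u**4-12u**3+33u**2+236u-3660 = ((1/84)u-5/42)(84u**3-168u**2+1092u+30744) + (0)
Last nonzero remainder: 84u**3-168u**2+1092u+30744. Dividing through by 84 gives the monic gcd u**3-2u**2+13u+366.
Cancel u**3-2u**2+13u+366 from numerator and denominator to get the reduced form.

(3u**2-27u+54)/(u-10)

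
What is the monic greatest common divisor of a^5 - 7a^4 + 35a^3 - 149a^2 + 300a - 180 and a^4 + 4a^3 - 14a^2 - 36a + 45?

a^2 - 4a + 3

Euclidean algorithm in ℚ[a]:
  a^5 - 7a^4 + 35a^3 - 149a^2 + 300a - 180 = (a - 11)(a^4 + 4a^3 - 14a^2 - 36a + 45) + (93a^3 - 267a^2 - 141a + 315)
  a^4 + 4a^3 - 14a^2 - 36a + 45 = ((1/93)a + 71/961)(93a^3 - 267a^2 - 141a + 315) + ((6960/961)a^2 - (27840/961)a + 20880/961)
  93a^3 - 267a^2 - 141a + 315 = ((29791/2320)a + 6727/464)((6960/961)a^2 - (27840/961)a + 20880/961) + (0)
Last nonzero remainder: (6960/961)a^2 - (27840/961)a + 20880/961. Dividing through by 6960/961 gives the monic gcd a^2 - 4a + 3.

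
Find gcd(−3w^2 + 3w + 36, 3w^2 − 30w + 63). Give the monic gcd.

1

Repeated division with remainder:
  −3w^2 + 3w + 36 = (−1)(3w^2 − 30w + 63) + (−27w + 99)
  3w^2 − 30w + 63 = (−(1/9)w + 19/27)(−27w + 99) + (−20/3)
  −27w + 99 = ((81/20)w − 297/20)(−20/3) + (0)
The last nonzero remainder is the constant −20/3, so the polynomials are coprime and gcd = 1.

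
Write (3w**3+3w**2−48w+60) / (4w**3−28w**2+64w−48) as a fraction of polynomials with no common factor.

Apply the Euclidean algorithm:
  3w**3+3w**2−48w+60 = (3/4)(4w**3−28w**2+64w−48) + (24w**2−96w+96)
  4w**3−28w**2+64w−48 = ((1/6)w−1/2)(24w**2−96w+96) + (0)
Last nonzero remainder: 24w**2−96w+96. Dividing through by 24 gives the monic gcd w**2−4w+4.
Cancel w**2−4w+4 from numerator and denominator to get the reduced form.

(3w+15)/(4w−12)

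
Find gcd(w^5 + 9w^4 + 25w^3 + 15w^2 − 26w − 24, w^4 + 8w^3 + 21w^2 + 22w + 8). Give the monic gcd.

w^3 + 7w^2 + 14w + 8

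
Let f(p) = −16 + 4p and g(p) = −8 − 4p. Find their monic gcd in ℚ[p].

1

Euclidean algorithm in ℚ[p]:
  4p − 16 = (−1)(−4p − 8) + (−24)
  −4p − 8 = ((1/6)p + 1/3)(−24) + (0)
The last nonzero remainder is the constant −24, so the polynomials are coprime and gcd = 1.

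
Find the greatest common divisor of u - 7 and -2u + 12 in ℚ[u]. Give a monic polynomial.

Euclidean algorithm in ℚ[u]:
  u - 7 = (-1/2)(-2u + 12) + (-1)
  -2u + 12 = (2u - 12)(-1) + (0)
The last nonzero remainder is the constant -1, so the polynomials are coprime and gcd = 1.

1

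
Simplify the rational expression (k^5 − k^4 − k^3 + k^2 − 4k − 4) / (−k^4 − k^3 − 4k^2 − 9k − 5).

(−k^3 + 3k^2 − 4k + 4)/(k^2 − k + 5)

Repeated division with remainder:
  k^5 − k^4 − k^3 + k^2 − 4k − 4 = (−k + 2)(−k^4 − k^3 − 4k^2 − 9k − 5) + (−3k^3 + 9k + 6)
  −k^4 − k^3 − 4k^2 − 9k − 5 = ((1/3)k + 1/3)(−3k^3 + 9k + 6) + (−7k^2 − 14k − 7)
  −3k^3 + 9k + 6 = ((3/7)k − 6/7)(−7k^2 − 14k − 7) + (0)
Last nonzero remainder: −7k^2 − 14k − 7. Dividing through by −7 gives the monic gcd k^2 + 2k + 1.
Cancel k^2 + 2k + 1 from numerator and denominator to get the reduced form.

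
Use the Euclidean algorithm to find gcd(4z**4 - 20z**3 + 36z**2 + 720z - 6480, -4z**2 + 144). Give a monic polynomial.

Apply the Euclidean algorithm:
  4z**4 - 20z**3 + 36z**2 + 720z - 6480 = (-z**2 + 5z - 45)(-4z**2 + 144) + (0)
Last nonzero remainder: -4z**2 + 144. Dividing through by -4 gives the monic gcd z**2 - 36.

z**2 - 36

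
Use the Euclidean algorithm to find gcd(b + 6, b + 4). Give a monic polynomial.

Repeated division with remainder:
  b + 6 = (b + 4) + (2)
  b + 4 = ((1/2)b + 2)(2) + (0)
The last nonzero remainder is the constant 2, so the polynomials are coprime and gcd = 1.

1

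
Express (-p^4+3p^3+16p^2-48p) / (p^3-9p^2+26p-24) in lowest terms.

(-p^2-4p)/(p-2)

By polynomial division,
  -p^4+3p^3+16p^2-48p = (-p-6)(p^3-9p^2+26p-24) + (-12p^2+84p-144)
  p^3-9p^2+26p-24 = (-(1/12)p+1/6)(-12p^2+84p-144) + (0)
Last nonzero remainder: -12p^2+84p-144. Dividing through by -12 gives the monic gcd p^2-7p+12.
Cancel p^2-7p+12 from numerator and denominator to get the reduced form.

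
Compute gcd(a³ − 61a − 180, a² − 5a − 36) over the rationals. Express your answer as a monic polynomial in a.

Euclidean algorithm in ℚ[a]:
  a³ − 61a − 180 = (a + 5)(a² − 5a − 36) + (0)
The last nonzero remainder a² − 5a − 36 is already monic.

a² − 5a − 36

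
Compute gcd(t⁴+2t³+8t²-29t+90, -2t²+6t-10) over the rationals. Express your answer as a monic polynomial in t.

Euclidean algorithm in ℚ[t]:
  t⁴+2t³+8t²-29t+90 = (-(1/2)t²-(5/2)t-9)(-2t²+6t-10) + (0)
Last nonzero remainder: -2t²+6t-10. Dividing through by -2 gives the monic gcd t²-3t+5.

t²-3t+5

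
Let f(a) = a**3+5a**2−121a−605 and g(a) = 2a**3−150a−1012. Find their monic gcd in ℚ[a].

a−11

Apply the Euclidean algorithm:
  a**3+5a**2−121a−605 = (1/2)(2a**3−150a−1012) + (5a**2−46a−99)
  2a**3−150a−1012 = ((2/5)a+92/25)(5a**2−46a−99) + ((1472/25)a−16192/25)
  5a**2−46a−99 = ((125/1472)a+225/1472)((1472/25)a−16192/25) + (0)
Last nonzero remainder: (1472/25)a−16192/25. Dividing through by 1472/25 gives the monic gcd a−11.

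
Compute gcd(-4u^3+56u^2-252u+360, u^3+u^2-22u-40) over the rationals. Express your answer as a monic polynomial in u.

u-5

Repeated division with remainder:
  -4u^3+56u^2-252u+360 = (-4)(u^3+u^2-22u-40) + (60u^2-340u+200)
  u^3+u^2-22u-40 = ((1/60)u+1/9)(60u^2-340u+200) + ((112/9)u-560/9)
  60u^2-340u+200 = ((135/28)u-45/14)((112/9)u-560/9) + (0)
Last nonzero remainder: (112/9)u-560/9. Dividing through by 112/9 gives the monic gcd u-5.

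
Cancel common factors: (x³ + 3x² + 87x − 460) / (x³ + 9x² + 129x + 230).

(x − 4)/(x + 2)

Apply the Euclidean algorithm:
  x³ + 3x² + 87x − 460 = (x³ + 9x² + 129x + 230) + (−6x² − 42x − 690)
  x³ + 9x² + 129x + 230 = (−(1/6)x − 1/3)(−6x² − 42x − 690) + (0)
Last nonzero remainder: −6x² − 42x − 690. Dividing through by −6 gives the monic gcd x² + 7x + 115.
Cancel x² + 7x + 115 from numerator and denominator to get the reduced form.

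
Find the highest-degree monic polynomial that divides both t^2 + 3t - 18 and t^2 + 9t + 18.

By polynomial division,
  t^2 + 3t - 18 = (t^2 + 9t + 18) + (-6t - 36)
  t^2 + 9t + 18 = (-(1/6)t - 1/2)(-6t - 36) + (0)
Last nonzero remainder: -6t - 36. Dividing through by -6 gives the monic gcd t + 6.

t + 6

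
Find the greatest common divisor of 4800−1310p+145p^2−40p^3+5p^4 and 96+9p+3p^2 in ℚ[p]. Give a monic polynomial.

32+3p+p^2

Euclidean algorithm in ℚ[p]:
  5p^4−40p^3+145p^2−1310p+4800 = ((5/3)p^2−(55/3)p+50)(3p^2+9p+96) + (0)
Last nonzero remainder: 3p^2+9p+96. Dividing through by 3 gives the monic gcd p^2+3p+32.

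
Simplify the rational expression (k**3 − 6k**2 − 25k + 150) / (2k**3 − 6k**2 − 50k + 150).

(k − 6)/(2k − 6)

By polynomial division,
  k**3 − 6k**2 − 25k + 150 = (1/2)(2k**3 − 6k**2 − 50k + 150) + (−3k**2 + 75)
  2k**3 − 6k**2 − 50k + 150 = (−(2/3)k + 2)(−3k**2 + 75) + (0)
Last nonzero remainder: −3k**2 + 75. Dividing through by −3 gives the monic gcd k**2 − 25.
Cancel k**2 − 25 from numerator and denominator to get the reduced form.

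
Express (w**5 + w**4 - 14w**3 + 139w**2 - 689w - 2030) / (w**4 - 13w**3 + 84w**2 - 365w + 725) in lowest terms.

(w**2 + 9w + 14)/(w - 5)

Apply the Euclidean algorithm:
  w**5 + w**4 - 14w**3 + 139w**2 - 689w - 2030 = (w + 14)(w**4 - 13w**3 + 84w**2 - 365w + 725) + (84w**3 - 672w**2 + 3696w - 12180)
  w**4 - 13w**3 + 84w**2 - 365w + 725 = ((1/84)w - 5/84)(84w**3 - 672w**2 + 3696w - 12180) + (0)
Last nonzero remainder: 84w**3 - 672w**2 + 3696w - 12180. Dividing through by 84 gives the monic gcd w**3 - 8w**2 + 44w - 145.
Cancel w**3 - 8w**2 + 44w - 145 from numerator and denominator to get the reduced form.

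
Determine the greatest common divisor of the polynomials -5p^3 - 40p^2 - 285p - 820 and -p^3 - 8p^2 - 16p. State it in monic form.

p + 4

Repeated division with remainder:
  -5p^3 - 40p^2 - 285p - 820 = (5)(-p^3 - 8p^2 - 16p) + (-205p - 820)
  -p^3 - 8p^2 - 16p = ((1/205)p^2 + (4/205)p)(-205p - 820) + (0)
Last nonzero remainder: -205p - 820. Dividing through by -205 gives the monic gcd p + 4.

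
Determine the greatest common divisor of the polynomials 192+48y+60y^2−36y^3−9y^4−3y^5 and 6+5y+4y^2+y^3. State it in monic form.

Apply the Euclidean algorithm:
  −3y^5−9y^4−36y^3+60y^2+48y+192 = (−3y^2+3y−33)(y^3+4y^2+5y+6) + (195y^2+195y+390)
  y^3+4y^2+5y+6 = ((1/195)y+1/65)(195y^2+195y+390) + (0)
Last nonzero remainder: 195y^2+195y+390. Dividing through by 195 gives the monic gcd y^2+y+2.

2+y+y^2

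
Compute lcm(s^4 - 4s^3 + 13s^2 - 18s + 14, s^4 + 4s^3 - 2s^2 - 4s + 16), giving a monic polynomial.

s^6 + 2s^5 - 3s^4 + 28s^3 + 10s^2 - 60s + 112

Euclidean algorithm in ℚ[s]:
  s^4 - 4s^3 + 13s^2 - 18s + 14 = (s^4 + 4s^3 - 2s^2 - 4s + 16) + (-8s^3 + 15s^2 - 14s - 2)
  s^4 + 4s^3 - 2s^2 - 4s + 16 = (-(1/8)s - 47/64)(-8s^3 + 15s^2 - 14s - 2) + ((465/64)s^2 - (465/32)s + 465/32)
  -8s^3 + 15s^2 - 14s - 2 = (-(512/465)s - 64/465)((465/64)s^2 - (465/32)s + 465/32) + (0)
Last nonzero remainder: (465/64)s^2 - (465/32)s + 465/32. Dividing through by 465/64 gives the monic gcd s^2 - 2s + 2.
Then lcm(f, g) = f·g / gcd(f, g); expanding and making the result monic gives the answer.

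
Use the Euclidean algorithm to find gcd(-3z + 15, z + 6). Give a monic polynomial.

1

Euclidean algorithm in ℚ[z]:
  -3z + 15 = (-3)(z + 6) + (33)
  z + 6 = ((1/33)z + 2/11)(33) + (0)
The last nonzero remainder is the constant 33, so the polynomials are coprime and gcd = 1.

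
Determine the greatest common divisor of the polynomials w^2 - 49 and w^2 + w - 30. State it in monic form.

1

Repeated division with remainder:
  w^2 - 49 = (w^2 + w - 30) + (-w - 19)
  w^2 + w - 30 = (-w + 18)(-w - 19) + (312)
  -w - 19 = (-(1/312)w - 19/312)(312) + (0)
The last nonzero remainder is the constant 312, so the polynomials are coprime and gcd = 1.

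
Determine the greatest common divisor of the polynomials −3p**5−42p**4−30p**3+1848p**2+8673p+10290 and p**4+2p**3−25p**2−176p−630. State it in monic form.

Apply the Euclidean algorithm:
  −3p**5−42p**4−30p**3+1848p**2+8673p+10290 = (−3p−36)(p**4+2p**3−25p**2−176p−630) + (−33p**3+420p**2+447p−12390)
  p**4+2p**3−25p**2−176p−630 = (−(1/33)p−54/121)(−33p**3+420p**2+447p−12390) + ((21294/121)p**2−(42588/121)p−745290/121)
  −33p**3+420p**2+447p−12390 = (−(1331/7098)p+7139/3549)((21294/121)p**2−(42588/121)p−745290/121) + (0)
Last nonzero remainder: (21294/121)p**2−(42588/121)p−745290/121. Dividing through by 21294/121 gives the monic gcd p**2−2p−35.

p**2−2p−35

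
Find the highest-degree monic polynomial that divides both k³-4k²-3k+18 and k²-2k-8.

Euclidean algorithm in ℚ[k]:
  k³-4k²-3k+18 = (k-2)(k²-2k-8) + (k+2)
  k²-2k-8 = (k-4)(k+2) + (0)
The last nonzero remainder k+2 is already monic.

k+2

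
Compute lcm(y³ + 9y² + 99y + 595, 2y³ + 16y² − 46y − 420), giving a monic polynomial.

Apply the Euclidean algorithm:
  y³ + 9y² + 99y + 595 = (1/2)(2y³ + 16y² − 46y − 420) + (y² + 122y + 805)
  2y³ + 16y² − 46y − 420 = (2y − 228)(y² + 122y + 805) + (26160y + 183120)
  y² + 122y + 805 = ((1/26160)y + 23/5232)(26160y + 183120) + (0)
Last nonzero remainder: 26160y + 183120. Dividing through by 26160 gives the monic gcd y + 7.
Then lcm(f, g) = f·g / gcd(f, g); expanding and making the result monic gives the answer.

y⁵ + 10y⁴ + 78y³ + 424y² − 2375y − 17850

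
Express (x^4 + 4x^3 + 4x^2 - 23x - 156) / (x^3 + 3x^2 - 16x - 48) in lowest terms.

(x^3 + 4x - 39)/(x^2 - x - 12)

Repeated division with remainder:
  x^4 + 4x^3 + 4x^2 - 23x - 156 = (x + 1)(x^3 + 3x^2 - 16x - 48) + (17x^2 + 41x - 108)
  x^3 + 3x^2 - 16x - 48 = ((1/17)x + 10/289)(17x^2 + 41x - 108) + (-(3198/289)x - 12792/289)
  17x^2 + 41x - 108 = (-(4913/3198)x + 2601/1066)(-(3198/289)x - 12792/289) + (0)
Last nonzero remainder: -(3198/289)x - 12792/289. Dividing through by -3198/289 gives the monic gcd x + 4.
Cancel x + 4 from numerator and denominator to get the reduced form.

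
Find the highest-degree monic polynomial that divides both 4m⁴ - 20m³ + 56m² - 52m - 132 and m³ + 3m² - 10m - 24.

m - 3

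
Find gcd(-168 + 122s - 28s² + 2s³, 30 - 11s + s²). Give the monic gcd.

1

Repeated division with remainder:
  2s³ - 28s² + 122s - 168 = (2s - 6)(s² - 11s + 30) + (-4s + 12)
  s² - 11s + 30 = (-(1/4)s + 2)(-4s + 12) + (6)
  -4s + 12 = (-(2/3)s + 2)(6) + (0)
The last nonzero remainder is the constant 6, so the polynomials are coprime and gcd = 1.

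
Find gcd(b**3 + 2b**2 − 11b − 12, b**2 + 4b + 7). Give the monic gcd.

1

By polynomial division,
  b**3 + 2b**2 − 11b − 12 = (b − 2)(b**2 + 4b + 7) + (−10b + 2)
  b**2 + 4b + 7 = (−(1/10)b − 21/50)(−10b + 2) + (196/25)
  −10b + 2 = (−(125/98)b + 25/98)(196/25) + (0)
The last nonzero remainder is the constant 196/25, so the polynomials are coprime and gcd = 1.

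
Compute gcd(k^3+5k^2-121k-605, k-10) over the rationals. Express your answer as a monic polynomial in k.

Euclidean algorithm in ℚ[k]:
  k^3+5k^2-121k-605 = (k^2+15k+29)(k-10) + (-315)
  k-10 = (-(1/315)k+2/63)(-315) + (0)
The last nonzero remainder is the constant -315, so the polynomials are coprime and gcd = 1.

1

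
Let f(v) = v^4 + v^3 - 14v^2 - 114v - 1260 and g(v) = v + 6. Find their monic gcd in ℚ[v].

v + 6

Repeated division with remainder:
  v^4 + v^3 - 14v^2 - 114v - 1260 = (v^3 - 5v^2 + 16v - 210)(v + 6) + (0)
The last nonzero remainder v + 6 is already monic.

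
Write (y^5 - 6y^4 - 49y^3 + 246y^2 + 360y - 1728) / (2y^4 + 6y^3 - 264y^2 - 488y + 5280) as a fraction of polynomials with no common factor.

(y^3 - 8y^2 - 9y + 72)/(2y^2 + 2y - 220)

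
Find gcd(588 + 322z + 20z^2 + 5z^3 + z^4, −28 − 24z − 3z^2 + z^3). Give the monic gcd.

Repeated division with remainder:
  z^4 + 5z^3 + 20z^2 + 322z + 588 = (z + 8)(z^3 − 3z^2 − 24z − 28) + (68z^2 + 542z + 812)
  z^3 − 3z^2 − 24z − 28 = ((1/68)z − 373/2312)(68z^2 + 542z + 812) + ((59535/1156)z + 59535/578)
  68z^2 + 542z + 812 = ((78608/59535)z + 67048/8505)((59535/1156)z + 59535/578) + (0)
Last nonzero remainder: (59535/1156)z + 59535/578. Dividing through by 59535/1156 gives the monic gcd z + 2.

2 + z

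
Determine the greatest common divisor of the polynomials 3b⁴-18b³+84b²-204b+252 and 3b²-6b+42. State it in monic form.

b²-2b+14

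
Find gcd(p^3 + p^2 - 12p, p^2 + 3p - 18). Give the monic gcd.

Repeated division with remainder:
  p^3 + p^2 - 12p = (p - 2)(p^2 + 3p - 18) + (12p - 36)
  p^2 + 3p - 18 = ((1/12)p + 1/2)(12p - 36) + (0)
Last nonzero remainder: 12p - 36. Dividing through by 12 gives the monic gcd p - 3.

p - 3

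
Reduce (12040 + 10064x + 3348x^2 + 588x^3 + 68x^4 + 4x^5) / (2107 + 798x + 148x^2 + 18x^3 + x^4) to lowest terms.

Apply the Euclidean algorithm:
  4x^5 + 68x^4 + 588x^3 + 3348x^2 + 10064x + 12040 = (4x − 4)(x^4 + 18x^3 + 148x^2 + 798x + 2107) + (68x^3 + 748x^2 + 4828x + 20468)
  x^4 + 18x^3 + 148x^2 + 798x + 2107 = ((1/68)x + 7/68)(68x^3 + 748x^2 + 4828x + 20468) + (0)
Last nonzero remainder: 68x^3 + 748x^2 + 4828x + 20468. Dividing through by 68 gives the monic gcd x^3 + 11x^2 + 71x + 301.
Cancel x^3 + 11x^2 + 71x + 301 from numerator and denominator to get the reduced form.

(40 + 24x + 4x^2)/(7 + x)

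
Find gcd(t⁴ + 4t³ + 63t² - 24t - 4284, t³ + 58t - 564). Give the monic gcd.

t - 6

Repeated division with remainder:
  t⁴ + 4t³ + 63t² - 24t - 4284 = (t + 4)(t³ + 58t - 564) + (5t² + 308t - 2028)
  t³ + 58t - 564 = ((1/5)t - 308/25)(5t² + 308t - 2028) + ((106454/25)t - 638724/25)
  5t² + 308t - 2028 = ((125/106454)t + 4225/53227)((106454/25)t - 638724/25) + (0)
Last nonzero remainder: (106454/25)t - 638724/25. Dividing through by 106454/25 gives the monic gcd t - 6.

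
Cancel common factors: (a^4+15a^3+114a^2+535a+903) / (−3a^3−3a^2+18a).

Euclidean algorithm in ℚ[a]:
  a^4+15a^3+114a^2+535a+903 = (−(1/3)a−14/3)(−3a^3−3a^2+18a) + (106a^2+619a+903)
  −3a^3−3a^2+18a = (−(3/106)a+1539/11236)(106a^2+619a+903) + (−(463239/11236)a−1389717/11236)
  106a^2+619a+903 = (−(1191016/463239)a−11236/1539)(−(463239/11236)a−1389717/11236) + (0)
Last nonzero remainder: −(463239/11236)a−1389717/11236. Dividing through by −463239/11236 gives the monic gcd a+3.
Cancel a+3 from numerator and denominator to get the reduced form.

(−a^3−12a^2−78a−301)/(3a^2−6a)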